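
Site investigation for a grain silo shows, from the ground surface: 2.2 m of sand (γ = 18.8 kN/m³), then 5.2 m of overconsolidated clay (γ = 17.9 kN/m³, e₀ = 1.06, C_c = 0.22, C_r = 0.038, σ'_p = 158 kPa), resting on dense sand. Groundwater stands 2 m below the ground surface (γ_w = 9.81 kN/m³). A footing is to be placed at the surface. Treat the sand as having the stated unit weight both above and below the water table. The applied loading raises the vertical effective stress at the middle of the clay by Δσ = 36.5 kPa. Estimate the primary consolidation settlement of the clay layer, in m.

S_c ≈ 0.0197 m

Mid-depth of clay below the ground surface: z = 2.2 + 5.2/2 = 4.8 m.
Total vertical stress at mid-clay: σ_v = 18.8×2.2 + 17.9×2.6 = 87.9 kPa.
Pore pressure: u = 9.81×(4.8 − 2) = 27.468 kPa.
Initial effective stress: σ'_0 = σ_v − u = 87.9 − 27.468 = 60.432 kPa.
Final effective stress: σ'_f = 60.432 + 36.5 = 96.932 kPa.
σ'_f = 96.932 ≤ σ'_p = 158 kPa, so the clay remains overconsolidated and only the recompression index applies:
S_c = C_r·H/(1+e₀)·log₁₀(σ'_f/σ'_0) = 0.038×5.2/2.06×log₁₀(96.932/60.432)
    = 0.095923 × 0.2052 = 0.01968 m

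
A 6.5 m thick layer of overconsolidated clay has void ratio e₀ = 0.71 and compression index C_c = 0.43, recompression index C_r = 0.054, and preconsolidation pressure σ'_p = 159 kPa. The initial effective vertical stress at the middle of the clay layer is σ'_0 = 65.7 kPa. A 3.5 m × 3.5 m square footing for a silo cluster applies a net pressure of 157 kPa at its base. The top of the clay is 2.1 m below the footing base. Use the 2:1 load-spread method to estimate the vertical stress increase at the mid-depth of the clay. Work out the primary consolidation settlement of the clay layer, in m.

Mid-depth of clay below the footing base: z = 2.1 + 6.5/2 = 5.35 m.
Stress increase at mid-clay by the 2:1 spreading method:
Δσ = qBL/((B+z)(L+z)) = 157×3.5×3.5/((3.5+5.35)(3.5+5.35)) = 24.556 kPa
Final effective stress: σ'_f = 65.7 + 24.556 = 90.256 kPa.
σ'_f = 90.256 ≤ σ'_p = 159 kPa, so the clay remains overconsolidated and only the recompression index applies:
S_c = C_r·H/(1+e₀)·log₁₀(σ'_f/σ'_0) = 0.054×6.5/1.71×log₁₀(90.256/65.7)
    = 0.20526 × 0.13791 = 0.02831 m

S_c ≈ 0.0283 m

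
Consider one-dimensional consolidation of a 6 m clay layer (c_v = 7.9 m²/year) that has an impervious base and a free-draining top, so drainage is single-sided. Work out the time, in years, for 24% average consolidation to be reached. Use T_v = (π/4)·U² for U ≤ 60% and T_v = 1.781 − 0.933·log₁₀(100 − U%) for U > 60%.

t ≈ 0.206 years

Drainage path length: H_d = H = 6 m (single drainage).
U ≤ 60%: T_v = (π/4)·U² = (π/4)×0.24² = 0.045239.
t = T_v·H_d²/c_v = 0.045239×6²/7.9 = 0.2062 years.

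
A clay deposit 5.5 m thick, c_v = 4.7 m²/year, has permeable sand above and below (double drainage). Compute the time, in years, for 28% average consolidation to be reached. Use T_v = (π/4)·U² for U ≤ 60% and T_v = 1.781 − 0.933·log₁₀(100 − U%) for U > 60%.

t ≈ 0.0991 years

Drainage path length: H_d = H/2 = 2.75 m (double drainage).
U ≤ 60%: T_v = (π/4)·U² = (π/4)×0.28² = 0.061575.
t = T_v·H_d²/c_v = 0.061575×2.75²/4.7 = 0.09908 years.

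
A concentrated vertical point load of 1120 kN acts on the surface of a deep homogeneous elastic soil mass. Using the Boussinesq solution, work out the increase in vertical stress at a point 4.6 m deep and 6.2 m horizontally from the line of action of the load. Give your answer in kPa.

Boussinesq vertical stress below a point load on an elastic half-space:
Δσ_z = 3P/(2πz²) · [1 + (r/z)²]^(−5/2)
r/z = 6.2/4.6 = 1.3478; [1+(r/z)²]^(−5/2) = 0.075106.
Δσ_z = 3×1120/(2π×4.6²) × 0.075106 = 25.272 × 0.075106 = 1.898 kPa

Δσ_z ≈ 1.9 kPa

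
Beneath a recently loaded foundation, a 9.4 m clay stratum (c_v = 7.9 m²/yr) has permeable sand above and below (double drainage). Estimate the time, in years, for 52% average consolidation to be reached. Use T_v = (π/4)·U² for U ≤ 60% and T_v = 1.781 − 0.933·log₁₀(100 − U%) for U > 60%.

t ≈ 0.594 years

Drainage path length: H_d = H/2 = 4.7 m (double drainage).
U ≤ 60%: T_v = (π/4)·U² = (π/4)×0.52² = 0.21237.
t = T_v·H_d²/c_v = 0.21237×4.7²/7.9 = 0.5938 years.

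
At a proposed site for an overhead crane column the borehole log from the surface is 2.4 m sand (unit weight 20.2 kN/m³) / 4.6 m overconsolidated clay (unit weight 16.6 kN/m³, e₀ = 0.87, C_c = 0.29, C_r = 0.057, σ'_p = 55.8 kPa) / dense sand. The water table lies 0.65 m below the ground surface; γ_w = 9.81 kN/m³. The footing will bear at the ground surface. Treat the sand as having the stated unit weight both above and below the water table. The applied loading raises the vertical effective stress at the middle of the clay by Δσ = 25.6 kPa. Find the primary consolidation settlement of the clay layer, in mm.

Mid-depth of clay below the ground surface: z = 2.4 + 4.6/2 = 4.7 m.
Total vertical stress at mid-clay: σ_v = 20.2×2.4 + 16.6×2.3 = 86.66 kPa.
Pore pressure: u = 9.81×(4.7 − 0.65) = 39.73 kPa.
Initial effective stress: σ'_0 = σ_v − u = 86.66 − 39.73 = 46.93 kPa.
Final effective stress: σ'_f = 46.93 + 25.6 = 72.53 kPa.
σ'_f = 72.53 > σ'_p = 55.8 kPa, so the stress path crosses the preconsolidation pressure — recompression up to σ'_p, then virgin compression beyond:
S_c = H/(1+e₀)·[C_r·log₁₀(σ'_p/σ'_0) + C_c·log₁₀(σ'_f/σ'_p)]
    = 4.6/1.87 × [0.057×log₁₀(55.8/46.93) + 0.29×log₁₀(72.53/55.8)]
    = 2.4599 × [0.0042855 + 0.033026] = 0.09178 m

S_c ≈ 91.8 mm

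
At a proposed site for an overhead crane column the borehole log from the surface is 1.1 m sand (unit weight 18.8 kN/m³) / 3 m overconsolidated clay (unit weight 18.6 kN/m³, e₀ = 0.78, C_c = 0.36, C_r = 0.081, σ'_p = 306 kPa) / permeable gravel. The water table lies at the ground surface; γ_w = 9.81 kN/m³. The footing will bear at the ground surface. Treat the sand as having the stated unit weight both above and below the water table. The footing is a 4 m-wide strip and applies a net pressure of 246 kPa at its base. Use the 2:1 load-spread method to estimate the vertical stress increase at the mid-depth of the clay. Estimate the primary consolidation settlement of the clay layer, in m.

S_c ≈ 0.119 m

Mid-depth of clay below the ground surface: z = 1.1 + 3/2 = 2.6 m.
Total vertical stress at mid-clay: σ_v = 18.8×1.1 + 18.6×1.5 = 48.58 kPa.
Pore pressure: u = 9.81×(2.6 − 0) = 25.506 kPa.
Initial effective stress: σ'_0 = σ_v − u = 48.58 − 25.506 = 23.074 kPa.
Stress increase at mid-clay by the 2:1 spreading method:
Δσ = qB/(B+z) = 246×4/(4+2.6) = 149.09 kPa
Final effective stress: σ'_f = 23.074 + 149.09 = 172.16 kPa.
σ'_f = 172.16 ≤ σ'_p = 306 kPa, so the clay remains overconsolidated and only the recompression index applies:
S_c = C_r·H/(1+e₀)·log₁₀(σ'_f/σ'_0) = 0.081×3/1.78×log₁₀(172.16/23.074)
    = 0.13652 × 0.87281 = 0.1192 m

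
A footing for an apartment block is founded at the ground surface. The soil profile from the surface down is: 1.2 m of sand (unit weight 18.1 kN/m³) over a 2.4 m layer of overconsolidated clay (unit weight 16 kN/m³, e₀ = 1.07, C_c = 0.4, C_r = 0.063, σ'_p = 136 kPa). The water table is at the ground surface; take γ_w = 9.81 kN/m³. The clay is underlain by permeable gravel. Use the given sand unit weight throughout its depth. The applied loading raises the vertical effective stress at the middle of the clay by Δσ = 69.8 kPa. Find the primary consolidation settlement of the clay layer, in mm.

Mid-depth of clay below the ground surface: z = 1.2 + 2.4/2 = 2.4 m.
Total vertical stress at mid-clay: σ_v = 18.1×1.2 + 16×1.2 = 40.92 kPa.
Pore pressure: u = 9.81×(2.4 − 0) = 23.544 kPa.
Initial effective stress: σ'_0 = σ_v − u = 40.92 − 23.544 = 17.376 kPa.
Final effective stress: σ'_f = 17.376 + 69.8 = 87.176 kPa.
σ'_f = 87.176 ≤ σ'_p = 136 kPa, so the clay remains overconsolidated and only the recompression index applies:
S_c = C_r·H/(1+e₀)·log₁₀(σ'_f/σ'_0) = 0.063×2.4/2.07×log₁₀(87.176/17.376)
    = 0.073042 × 0.70045 = 0.05116 m

S_c ≈ 51.2 mm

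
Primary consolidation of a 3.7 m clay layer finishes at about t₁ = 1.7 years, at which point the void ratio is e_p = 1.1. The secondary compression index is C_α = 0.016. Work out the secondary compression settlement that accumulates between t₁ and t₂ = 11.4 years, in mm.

Secondary compression: S_s = C_α·H/(1+e_p)·log₁₀(t₂/t₁)
S_s = 0.016×3.7/(1+1.1)×log₁₀(11.4/1.7)
    = 0.02819 × 0.8265 = 0.0233 m

S_s ≈ 23.3 mm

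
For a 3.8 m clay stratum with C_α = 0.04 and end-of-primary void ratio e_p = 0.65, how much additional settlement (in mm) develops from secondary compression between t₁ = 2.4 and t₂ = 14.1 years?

Secondary compression: S_s = C_α·H/(1+e_p)·log₁₀(t₂/t₁)
S_s = 0.04×3.8/(1+0.65)×log₁₀(14.1/2.4)
    = 0.09212 × 0.769 = 0.07084 m

S_s ≈ 70.8 mm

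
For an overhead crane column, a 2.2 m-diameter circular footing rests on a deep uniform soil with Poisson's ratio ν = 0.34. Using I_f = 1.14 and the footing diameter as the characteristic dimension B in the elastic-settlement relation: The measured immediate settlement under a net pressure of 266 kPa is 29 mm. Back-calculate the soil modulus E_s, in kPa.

S_e = q·B·(1−ν²)/E_s · I_f  ⇒  E_s = q·B·(1−ν²)·I_f / S_e.
E_s = 266 × 2.2 × 0.8844 × 1.14 / 0.029 = 20350 kPa

E_s ≈ 20300 kPa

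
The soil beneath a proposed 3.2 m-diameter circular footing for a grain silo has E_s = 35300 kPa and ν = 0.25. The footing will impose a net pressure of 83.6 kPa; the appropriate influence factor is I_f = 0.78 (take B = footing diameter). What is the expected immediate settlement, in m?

Immediate (elastic) settlement: S_e = q·B·(1−ν²)/E_s · I_f.
S_e = 83.6 × 3.2 × (1 − 0.25²) / 35300 × 0.78
    = 83.6 × 3.2 × 0.9375 / 35300 × 0.78
    = 0.005542 m

S_e ≈ 0.00554 m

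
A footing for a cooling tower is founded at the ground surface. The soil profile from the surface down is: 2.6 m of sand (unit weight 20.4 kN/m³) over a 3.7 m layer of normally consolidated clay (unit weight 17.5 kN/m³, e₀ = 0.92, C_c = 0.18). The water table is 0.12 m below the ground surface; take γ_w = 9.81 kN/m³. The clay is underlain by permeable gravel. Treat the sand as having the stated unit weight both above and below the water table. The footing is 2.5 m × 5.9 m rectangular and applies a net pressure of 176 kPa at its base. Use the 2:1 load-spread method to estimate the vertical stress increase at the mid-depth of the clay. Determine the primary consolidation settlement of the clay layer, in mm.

S_c ≈ 91.9 mm

Mid-depth of clay below the ground surface: z = 2.6 + 3.7/2 = 4.45 m.
Total vertical stress at mid-clay: σ_v = 20.4×2.6 + 17.5×1.85 = 85.415 kPa.
Pore pressure: u = 9.81×(4.45 − 0.12) = 42.477 kPa.
Initial effective stress: σ'_0 = σ_v − u = 85.415 − 42.477 = 42.938 kPa.
Stress increase at mid-clay by the 2:1 spreading method:
Δσ = qBL/((B+z)(L+z)) = 176×2.5×5.9/((2.5+4.45)(5.9+4.45)) = 36.089 kPa
Final effective stress: σ'_f = σ'_0 + Δσ = 42.938 + 36.089 = 79.027 kPa.
Normally consolidated clay, so the full stress increment lies on the virgin compression line:
S_c = C_c·H/(1+e₀)·log₁₀(σ'_f/σ'_0) = 0.18×3.7/(1+0.92)×log₁₀(79.027/42.938)
    = 0.34688 × 0.26493 = 0.0919 m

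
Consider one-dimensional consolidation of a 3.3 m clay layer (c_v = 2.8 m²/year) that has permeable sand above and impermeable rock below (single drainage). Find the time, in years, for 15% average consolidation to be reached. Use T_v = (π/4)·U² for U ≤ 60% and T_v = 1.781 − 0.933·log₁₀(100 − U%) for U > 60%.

t ≈ 0.0687 years

Drainage path length: H_d = H = 3.3 m (single drainage).
U ≤ 60%: T_v = (π/4)·U² = (π/4)×0.15² = 0.017671.
t = T_v·H_d²/c_v = 0.017671×3.3²/2.8 = 0.06873 years.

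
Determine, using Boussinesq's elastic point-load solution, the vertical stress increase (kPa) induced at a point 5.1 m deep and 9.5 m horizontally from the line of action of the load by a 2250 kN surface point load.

Δσ_z ≈ 0.978 kPa

Boussinesq vertical stress below a point load on an elastic half-space:
Δσ_z = 3P/(2πz²) · [1 + (r/z)²]^(−5/2)
r/z = 9.5/5.1 = 1.8627; [1+(r/z)²]^(−5/2) = 0.023674.
Δσ_z = 3×2250/(2π×5.1²) × 0.023674 = 41.303 × 0.023674 = 0.9778 kPa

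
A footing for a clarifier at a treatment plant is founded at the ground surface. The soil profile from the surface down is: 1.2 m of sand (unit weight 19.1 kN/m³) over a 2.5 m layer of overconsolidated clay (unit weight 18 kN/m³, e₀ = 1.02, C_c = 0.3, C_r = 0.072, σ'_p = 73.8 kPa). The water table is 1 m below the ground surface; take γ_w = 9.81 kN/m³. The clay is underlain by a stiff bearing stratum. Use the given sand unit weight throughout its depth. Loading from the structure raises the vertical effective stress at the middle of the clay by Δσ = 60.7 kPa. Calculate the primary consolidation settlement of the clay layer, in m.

S_c ≈ 0.0687 m

Mid-depth of clay below the ground surface: z = 1.2 + 2.5/2 = 2.45 m.
Total vertical stress at mid-clay: σ_v = 19.1×1.2 + 18×1.25 = 45.42 kPa.
Pore pressure: u = 9.81×(2.45 − 1) = 14.225 kPa.
Initial effective stress: σ'_0 = σ_v − u = 45.42 − 14.225 = 31.195 kPa.
Final effective stress: σ'_f = 31.195 + 60.7 = 91.895 kPa.
σ'_f = 91.895 > σ'_p = 73.8 kPa, so the stress path crosses the preconsolidation pressure — recompression up to σ'_p, then virgin compression beyond:
S_c = H/(1+e₀)·[C_r·log₁₀(σ'_p/σ'_0) + C_c·log₁₀(σ'_f/σ'_p)]
    = 2.5/2.02 × [0.072×log₁₀(73.8/31.195) + 0.3×log₁₀(91.895/73.8)]
    = 1.2376 × [0.026926 + 0.028571] = 0.06868 m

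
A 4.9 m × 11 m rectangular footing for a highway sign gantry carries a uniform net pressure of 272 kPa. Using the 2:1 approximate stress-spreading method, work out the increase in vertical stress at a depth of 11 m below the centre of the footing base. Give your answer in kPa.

By the 2:1 method the load spreads at 1 horizontal : 2 vertical, so at depth z the loaded area has grown by z in each plan dimension:
Δσ = qBL/((B+z)(L+z)) = 272×4.9×11/((4.9+11)(11+11)) = 41.912 kPa

Δσ_z ≈ 41.9 kPa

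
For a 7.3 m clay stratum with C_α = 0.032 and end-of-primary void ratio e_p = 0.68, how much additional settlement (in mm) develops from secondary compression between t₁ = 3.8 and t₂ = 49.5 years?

Secondary compression: S_s = C_α·H/(1+e_p)·log₁₀(t₂/t₁)
S_s = 0.032×7.3/(1+0.68)×log₁₀(49.5/3.8)
    = 0.139 × 1.115 = 0.155 m

S_s ≈ 155 mm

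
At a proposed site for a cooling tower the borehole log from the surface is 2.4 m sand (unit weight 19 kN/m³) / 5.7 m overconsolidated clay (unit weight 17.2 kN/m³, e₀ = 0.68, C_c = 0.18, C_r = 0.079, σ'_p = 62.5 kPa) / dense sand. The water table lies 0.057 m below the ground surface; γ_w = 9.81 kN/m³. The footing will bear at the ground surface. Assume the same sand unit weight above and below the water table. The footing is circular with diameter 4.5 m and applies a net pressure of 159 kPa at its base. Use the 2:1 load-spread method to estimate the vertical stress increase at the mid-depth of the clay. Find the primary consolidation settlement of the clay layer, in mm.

Mid-depth of clay below the ground surface: z = 2.4 + 5.7/2 = 5.25 m.
Total vertical stress at mid-clay: σ_v = 19×2.4 + 17.2×2.85 = 94.62 kPa.
Pore pressure: u = 9.81×(5.25 − 0.057) = 50.943 kPa.
Initial effective stress: σ'_0 = σ_v − u = 94.62 − 50.943 = 43.677 kPa.
Stress increase at mid-clay by the 2:1 spreading method:
Δσ ≈ qD²/(D+z)² = 159×4.5²/(4.5+5.25)² = 33.87 kPa
Final effective stress: σ'_f = 43.677 + 33.87 = 77.547 kPa.
σ'_f = 77.547 > σ'_p = 62.5 kPa, so the stress path crosses the preconsolidation pressure — recompression up to σ'_p, then virgin compression beyond:
S_c = H/(1+e₀)·[C_r·log₁₀(σ'_p/σ'_0) + C_c·log₁₀(σ'_f/σ'_p)]
    = 5.7/1.68 × [0.079×log₁₀(62.5/43.677) + 0.18×log₁₀(77.547/62.5)]
    = 3.3929 × [0.012295 + 0.016863] = 0.09893 m

S_c ≈ 98.9 mm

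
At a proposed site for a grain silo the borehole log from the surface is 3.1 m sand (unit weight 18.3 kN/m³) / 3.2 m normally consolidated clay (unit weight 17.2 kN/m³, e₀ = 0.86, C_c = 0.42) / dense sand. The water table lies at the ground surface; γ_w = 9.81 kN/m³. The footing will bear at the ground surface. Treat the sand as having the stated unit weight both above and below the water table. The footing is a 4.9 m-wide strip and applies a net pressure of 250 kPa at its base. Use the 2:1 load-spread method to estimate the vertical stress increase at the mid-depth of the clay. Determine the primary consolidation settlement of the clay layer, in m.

S_c ≈ 0.461 m

Mid-depth of clay below the ground surface: z = 3.1 + 3.2/2 = 4.7 m.
Total vertical stress at mid-clay: σ_v = 18.3×3.1 + 17.2×1.6 = 84.25 kPa.
Pore pressure: u = 9.81×(4.7 − 0) = 46.107 kPa.
Initial effective stress: σ'_0 = σ_v − u = 84.25 − 46.107 = 38.143 kPa.
Stress increase at mid-clay by the 2:1 spreading method:
Δσ = qB/(B+z) = 250×4.9/(4.9+4.7) = 127.6 kPa
Final effective stress: σ'_f = σ'_0 + Δσ = 38.143 + 127.6 = 165.74 kPa.
Normally consolidated clay, so the full stress increment lies on the virgin compression line:
S_c = C_c·H/(1+e₀)·log₁₀(σ'_f/σ'_0) = 0.42×3.2/(1+0.86)×log₁₀(165.74/38.143)
    = 0.72258 × 0.63801 = 0.461 m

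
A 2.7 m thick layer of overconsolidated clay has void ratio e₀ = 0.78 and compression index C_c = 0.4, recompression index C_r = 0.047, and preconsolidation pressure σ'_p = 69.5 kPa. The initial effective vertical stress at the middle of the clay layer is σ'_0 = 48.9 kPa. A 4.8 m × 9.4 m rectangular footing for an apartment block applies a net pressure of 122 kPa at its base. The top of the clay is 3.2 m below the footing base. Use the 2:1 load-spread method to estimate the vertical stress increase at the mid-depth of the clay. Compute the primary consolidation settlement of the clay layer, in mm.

S_c ≈ 82.2 mm

Mid-depth of clay below the footing base: z = 3.2 + 2.7/2 = 4.55 m.
Stress increase at mid-clay by the 2:1 spreading method:
Δσ = qBL/((B+z)(L+z)) = 122×4.8×9.4/((4.8+4.55)(9.4+4.55)) = 42.203 kPa
Final effective stress: σ'_f = 48.9 + 42.203 = 91.103 kPa.
σ'_f = 91.103 > σ'_p = 69.5 kPa, so the stress path crosses the preconsolidation pressure — recompression up to σ'_p, then virgin compression beyond:
S_c = H/(1+e₀)·[C_r·log₁₀(σ'_p/σ'_0) + C_c·log₁₀(σ'_f/σ'_p)]
    = 2.7/1.78 × [0.047×log₁₀(69.5/48.9) + 0.4×log₁₀(91.103/69.5)]
    = 1.5169 × [0.0071758 + 0.047019] = 0.08221 m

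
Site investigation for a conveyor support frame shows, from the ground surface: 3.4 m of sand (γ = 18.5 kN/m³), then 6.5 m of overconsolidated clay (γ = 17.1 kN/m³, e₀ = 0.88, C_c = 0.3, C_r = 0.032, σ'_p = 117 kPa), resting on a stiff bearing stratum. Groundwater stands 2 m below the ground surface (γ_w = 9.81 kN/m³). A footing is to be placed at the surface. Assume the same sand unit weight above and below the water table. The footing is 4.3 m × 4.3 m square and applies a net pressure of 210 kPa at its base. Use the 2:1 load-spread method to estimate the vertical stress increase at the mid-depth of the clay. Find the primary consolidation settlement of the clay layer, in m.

Mid-depth of clay below the ground surface: z = 3.4 + 6.5/2 = 6.65 m.
Total vertical stress at mid-clay: σ_v = 18.5×3.4 + 17.1×3.25 = 118.47 kPa.
Pore pressure: u = 9.81×(6.65 − 2) = 45.617 kPa.
Initial effective stress: σ'_0 = σ_v − u = 118.47 − 45.617 = 72.853 kPa.
Stress increase at mid-clay by the 2:1 spreading method:
Δσ = qBL/((B+z)(L+z)) = 210×4.3×4.3/((4.3+6.65)(4.3+6.65)) = 32.384 kPa
Final effective stress: σ'_f = 72.853 + 32.384 = 105.24 kPa.
σ'_f = 105.24 ≤ σ'_p = 117 kPa, so the clay remains overconsolidated and only the recompression index applies:
S_c = C_r·H/(1+e₀)·log₁₀(σ'_f/σ'_0) = 0.032×6.5/1.88×log₁₀(105.24/72.853)
    = 0.11064 × 0.15973 = 0.01767 m

S_c ≈ 0.0177 m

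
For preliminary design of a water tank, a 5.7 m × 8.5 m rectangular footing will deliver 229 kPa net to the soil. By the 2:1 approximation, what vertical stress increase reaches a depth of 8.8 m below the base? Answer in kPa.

Δσ_z ≈ 44.2 kPa

By the 2:1 method the load spreads at 1 horizontal : 2 vertical, so at depth z the loaded area has grown by z in each plan dimension:
Δσ = qBL/((B+z)(L+z)) = 229×5.7×8.5/((5.7+8.8)(8.5+8.8)) = 44.23 kPa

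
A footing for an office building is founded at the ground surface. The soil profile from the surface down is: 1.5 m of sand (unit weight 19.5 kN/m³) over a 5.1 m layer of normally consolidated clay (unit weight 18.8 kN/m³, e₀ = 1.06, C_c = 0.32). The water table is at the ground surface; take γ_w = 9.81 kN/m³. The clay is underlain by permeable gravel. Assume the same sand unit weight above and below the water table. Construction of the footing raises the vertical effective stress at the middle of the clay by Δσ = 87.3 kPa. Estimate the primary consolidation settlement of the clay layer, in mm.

S_c ≈ 414 mm

Mid-depth of clay below the ground surface: z = 1.5 + 5.1/2 = 4.05 m.
Total vertical stress at mid-clay: σ_v = 19.5×1.5 + 18.8×2.55 = 77.19 kPa.
Pore pressure: u = 9.81×(4.05 − 0) = 39.73 kPa.
Initial effective stress: σ'_0 = σ_v − u = 77.19 − 39.73 = 37.46 kPa.
Final effective stress: σ'_f = σ'_0 + Δσ = 37.46 + 87.3 = 124.76 kPa.
Normally consolidated clay, so the full stress increment lies on the virgin compression line:
S_c = C_c·H/(1+e₀)·log₁₀(σ'_f/σ'_0) = 0.32×5.1/(1+1.06)×log₁₀(124.76/37.46)
    = 0.79223 × 0.52251 = 0.4139 m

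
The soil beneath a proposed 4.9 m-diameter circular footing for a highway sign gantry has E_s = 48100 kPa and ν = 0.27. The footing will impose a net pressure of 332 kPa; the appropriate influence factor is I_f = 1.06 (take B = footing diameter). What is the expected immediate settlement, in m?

Immediate (elastic) settlement: S_e = q·B·(1−ν²)/E_s · I_f.
S_e = 332 × 4.9 × (1 − 0.27²) / 48100 × 1.06
    = 332 × 4.9 × 0.9271 / 48100 × 1.06
    = 0.03324 m

S_e ≈ 0.0332 m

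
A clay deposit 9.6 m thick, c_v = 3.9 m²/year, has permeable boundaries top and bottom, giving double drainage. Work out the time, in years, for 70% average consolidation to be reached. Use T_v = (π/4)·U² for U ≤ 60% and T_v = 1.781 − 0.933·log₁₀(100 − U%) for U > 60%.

Drainage path length: H_d = H/2 = 4.8 m (double drainage).
U > 60%: T_v = 1.781 − 0.933·log₁₀(100 − 70) = 0.40285.
t = T_v·H_d²/c_v = 0.40285×4.8²/3.9 = 2.38 years.

t ≈ 2.38 years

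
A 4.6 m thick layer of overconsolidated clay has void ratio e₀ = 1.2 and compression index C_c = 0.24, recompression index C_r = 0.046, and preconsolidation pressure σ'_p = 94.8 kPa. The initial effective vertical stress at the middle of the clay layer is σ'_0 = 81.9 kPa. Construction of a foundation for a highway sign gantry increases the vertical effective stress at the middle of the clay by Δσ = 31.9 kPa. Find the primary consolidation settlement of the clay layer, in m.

Final effective stress: σ'_f = 81.9 + 31.9 = 113.8 kPa.
σ'_f = 113.8 > σ'_p = 94.8 kPa, so the stress path crosses the preconsolidation pressure — recompression up to σ'_p, then virgin compression beyond:
S_c = H/(1+e₀)·[C_r·log₁₀(σ'_p/σ'_0) + C_c·log₁₀(σ'_f/σ'_p)]
    = 4.6/2.2 × [0.046×log₁₀(94.8/81.9) + 0.24×log₁₀(113.8/94.8)]
    = 2.0909 × [0.0029221 + 0.01904] = 0.04592 m

S_c ≈ 0.0459 m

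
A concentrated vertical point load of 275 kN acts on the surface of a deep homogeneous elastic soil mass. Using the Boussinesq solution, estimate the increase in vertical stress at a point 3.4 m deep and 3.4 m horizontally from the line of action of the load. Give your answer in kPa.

Boussinesq vertical stress below a point load on an elastic half-space:
Δσ_z = 3P/(2πz²) · [1 + (r/z)²]^(−5/2)
r/z = 3.4/3.4 = 1; [1+(r/z)²]^(−5/2) = 0.17678.
Δσ_z = 3×275/(2π×3.4²) × 0.17678 = 11.358 × 0.17678 = 2.008 kPa

Δσ_z ≈ 2.01 kPa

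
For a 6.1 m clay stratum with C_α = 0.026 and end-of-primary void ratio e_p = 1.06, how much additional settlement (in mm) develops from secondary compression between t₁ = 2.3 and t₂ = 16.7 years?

Secondary compression: S_s = C_α·H/(1+e_p)·log₁₀(t₂/t₁)
S_s = 0.026×6.1/(1+1.06)×log₁₀(16.7/2.3)
    = 0.07699 × 0.861 = 0.06629 m

S_s ≈ 66.3 mm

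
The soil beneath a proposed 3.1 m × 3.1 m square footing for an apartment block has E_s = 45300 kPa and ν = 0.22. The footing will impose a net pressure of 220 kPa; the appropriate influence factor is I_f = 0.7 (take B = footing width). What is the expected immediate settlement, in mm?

Immediate (elastic) settlement: S_e = q·B·(1−ν²)/E_s · I_f.
S_e = 220 × 3.1 × (1 − 0.22²) / 45300 × 0.7
    = 220 × 3.1 × 0.9516 / 45300 × 0.7
    = 0.01003 m = 10.03 mm

S_e ≈ 10 mm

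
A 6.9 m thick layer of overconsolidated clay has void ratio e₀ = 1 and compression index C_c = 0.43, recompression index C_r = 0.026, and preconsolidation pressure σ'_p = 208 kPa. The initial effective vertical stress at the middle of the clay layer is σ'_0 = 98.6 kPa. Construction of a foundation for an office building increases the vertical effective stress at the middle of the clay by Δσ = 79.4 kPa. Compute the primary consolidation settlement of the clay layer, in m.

Final effective stress: σ'_f = 98.6 + 79.4 = 178 kPa.
σ'_f = 178 ≤ σ'_p = 208 kPa, so the clay remains overconsolidated and only the recompression index applies:
S_c = C_r·H/(1+e₀)·log₁₀(σ'_f/σ'_0) = 0.026×6.9/2×log₁₀(178/98.6)
    = 0.0897 × 0.25654 = 0.02301 m

S_c ≈ 0.023 m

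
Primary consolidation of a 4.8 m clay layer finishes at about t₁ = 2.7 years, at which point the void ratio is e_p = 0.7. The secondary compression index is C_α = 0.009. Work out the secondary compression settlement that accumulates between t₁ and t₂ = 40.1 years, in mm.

Secondary compression: S_s = C_α·H/(1+e_p)·log₁₀(t₂/t₁)
S_s = 0.009×4.8/(1+0.7)×log₁₀(40.1/2.7)
    = 0.02541 × 1.172 = 0.02978 m

S_s ≈ 29.8 mm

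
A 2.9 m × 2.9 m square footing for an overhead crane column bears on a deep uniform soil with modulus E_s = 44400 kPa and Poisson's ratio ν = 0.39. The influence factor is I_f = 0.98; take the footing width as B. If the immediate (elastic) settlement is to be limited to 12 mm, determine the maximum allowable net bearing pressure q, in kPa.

S_e = q·B·(1−ν²)/E_s · I_f  ⇒  q = S_e·E_s / (B·(1−ν²)·I_f).
q = 0.012 × 44400 / (2.9 × 0.8479 × 0.98) = 221.1 kPa

q ≈ 221 kPa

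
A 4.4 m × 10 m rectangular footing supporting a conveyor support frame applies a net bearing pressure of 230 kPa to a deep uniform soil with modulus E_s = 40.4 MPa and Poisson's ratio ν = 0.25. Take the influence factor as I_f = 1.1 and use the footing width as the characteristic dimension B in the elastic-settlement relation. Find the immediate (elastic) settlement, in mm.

Immediate (elastic) settlement: S_e = q·B·(1−ν²)/E_s · I_f.
E_s = 40.4 MPa = 40400 kPa.
S_e = 230 × 4.4 × (1 − 0.25²) / 40400 × 1.1
    = 230 × 4.4 × 0.9375 / 40400 × 1.1
    = 0.02583 m = 25.83 mm

S_e ≈ 25.8 mm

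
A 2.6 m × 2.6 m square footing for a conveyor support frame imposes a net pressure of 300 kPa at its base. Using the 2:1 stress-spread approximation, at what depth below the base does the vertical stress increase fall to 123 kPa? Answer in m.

2:1 spreading — at depth z the loaded area has grown by z in each plan dimension:
qB²/(B+z)² = Δσ_z ⇒ z = B(√(q/Δσ_z) − 1) = 2.6×(√(300/123) − 1) = 1.461 m

z ≈ 1.46 m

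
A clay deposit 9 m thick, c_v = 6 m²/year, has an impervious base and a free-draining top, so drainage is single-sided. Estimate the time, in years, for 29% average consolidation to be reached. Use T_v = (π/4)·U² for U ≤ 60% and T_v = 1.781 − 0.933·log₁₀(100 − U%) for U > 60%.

t ≈ 0.892 years

Drainage path length: H_d = H = 9 m (single drainage).
U ≤ 60%: T_v = (π/4)·U² = (π/4)×0.29² = 0.066052.
t = T_v·H_d²/c_v = 0.066052×9²/6 = 0.8917 years.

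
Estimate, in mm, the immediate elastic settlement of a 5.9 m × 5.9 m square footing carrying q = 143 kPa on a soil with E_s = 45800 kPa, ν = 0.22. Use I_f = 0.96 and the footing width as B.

Immediate (elastic) settlement: S_e = q·B·(1−ν²)/E_s · I_f.
S_e = 143 × 5.9 × (1 − 0.22²) / 45800 × 0.96
    = 143 × 5.9 × 0.9516 / 45800 × 0.96
    = 0.01683 m = 16.83 mm

S_e ≈ 16.8 mm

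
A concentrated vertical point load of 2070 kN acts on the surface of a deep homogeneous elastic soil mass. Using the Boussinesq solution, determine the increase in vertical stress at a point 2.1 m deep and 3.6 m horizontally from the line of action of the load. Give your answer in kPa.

Δσ_z ≈ 7.28 kPa

Boussinesq vertical stress below a point load on an elastic half-space:
Δσ_z = 3P/(2πz²) · [1 + (r/z)²]^(−5/2)
r/z = 3.6/2.1 = 1.7143; [1+(r/z)²]^(−5/2) = 0.032479.
Δσ_z = 3×2070/(2π×2.1²) × 0.032479 = 224.12 × 0.032479 = 7.279 kPa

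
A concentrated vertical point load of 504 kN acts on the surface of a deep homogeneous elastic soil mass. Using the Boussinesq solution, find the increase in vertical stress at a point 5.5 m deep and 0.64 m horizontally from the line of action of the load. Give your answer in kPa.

Δσ_z ≈ 7.69 kPa

Boussinesq vertical stress below a point load on an elastic half-space:
Δσ_z = 3P/(2πz²) · [1 + (r/z)²]^(−5/2)
r/z = 0.64/5.5 = 0.11636; [1+(r/z)²]^(−5/2) = 0.96693.
Δσ_z = 3×504/(2π×5.5²) × 0.96693 = 7.9551 × 0.96693 = 7.692 kPa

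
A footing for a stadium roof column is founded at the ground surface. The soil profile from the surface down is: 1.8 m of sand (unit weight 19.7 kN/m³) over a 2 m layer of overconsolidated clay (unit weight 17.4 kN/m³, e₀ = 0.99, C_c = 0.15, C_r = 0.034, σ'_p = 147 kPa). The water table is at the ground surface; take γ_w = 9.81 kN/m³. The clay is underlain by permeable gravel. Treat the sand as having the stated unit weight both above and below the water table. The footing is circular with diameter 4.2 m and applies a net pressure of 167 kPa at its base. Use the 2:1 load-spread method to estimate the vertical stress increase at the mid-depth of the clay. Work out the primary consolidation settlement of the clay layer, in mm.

S_c ≈ 18 mm

Mid-depth of clay below the ground surface: z = 1.8 + 2/2 = 2.8 m.
Total vertical stress at mid-clay: σ_v = 19.7×1.8 + 17.4×1 = 52.86 kPa.
Pore pressure: u = 9.81×(2.8 − 0) = 27.468 kPa.
Initial effective stress: σ'_0 = σ_v − u = 52.86 − 27.468 = 25.392 kPa.
Stress increase at mid-clay by the 2:1 spreading method:
Δσ ≈ qD²/(D+z)² = 167×4.2²/(4.2+2.8)² = 60.12 kPa
Final effective stress: σ'_f = 25.392 + 60.12 = 85.512 kPa.
σ'_f = 85.512 ≤ σ'_p = 147 kPa, so the clay remains overconsolidated and only the recompression index applies:
S_c = C_r·H/(1+e₀)·log₁₀(σ'_f/σ'_0) = 0.034×2/1.99×log₁₀(85.512/25.392)
    = 0.03417 × 0.52733 = 0.01802 m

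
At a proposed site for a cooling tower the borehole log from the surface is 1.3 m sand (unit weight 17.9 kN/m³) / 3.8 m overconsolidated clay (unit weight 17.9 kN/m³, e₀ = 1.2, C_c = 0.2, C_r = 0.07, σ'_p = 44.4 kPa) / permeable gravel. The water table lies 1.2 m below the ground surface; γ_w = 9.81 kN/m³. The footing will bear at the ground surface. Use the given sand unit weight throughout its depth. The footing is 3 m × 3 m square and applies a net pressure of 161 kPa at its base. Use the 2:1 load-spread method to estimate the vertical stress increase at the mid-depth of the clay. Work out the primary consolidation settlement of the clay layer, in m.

Mid-depth of clay below the ground surface: z = 1.3 + 3.8/2 = 3.2 m.
Total vertical stress at mid-clay: σ_v = 17.9×1.3 + 17.9×1.9 = 57.28 kPa.
Pore pressure: u = 9.81×(3.2 − 1.2) = 19.62 kPa.
Initial effective stress: σ'_0 = σ_v − u = 57.28 − 19.62 = 37.66 kPa.
Stress increase at mid-clay by the 2:1 spreading method:
Δσ = qBL/((B+z)(L+z)) = 161×3×3/((3+3.2)(3+3.2)) = 37.695 kPa
Final effective stress: σ'_f = 37.66 + 37.695 = 75.355 kPa.
σ'_f = 75.355 > σ'_p = 44.4 kPa, so the stress path crosses the preconsolidation pressure — recompression up to σ'_p, then virgin compression beyond:
S_c = H/(1+e₀)·[C_r·log₁₀(σ'_p/σ'_0) + C_c·log₁₀(σ'_f/σ'_p)]
    = 3.8/2.2 × [0.07×log₁₀(44.4/37.66) + 0.2×log₁₀(75.355/44.4)]
    = 1.7273 × [0.0050052 + 0.045946] = 0.08801 m

S_c ≈ 0.088 m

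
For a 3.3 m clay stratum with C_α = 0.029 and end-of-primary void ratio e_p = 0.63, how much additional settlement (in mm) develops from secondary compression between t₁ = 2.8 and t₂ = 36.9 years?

Secondary compression: S_s = C_α·H/(1+e_p)·log₁₀(t₂/t₁)
S_s = 0.029×3.3/(1+0.63)×log₁₀(36.9/2.8)
    = 0.05871 × 1.12 = 0.06575 m

S_s ≈ 65.7 mm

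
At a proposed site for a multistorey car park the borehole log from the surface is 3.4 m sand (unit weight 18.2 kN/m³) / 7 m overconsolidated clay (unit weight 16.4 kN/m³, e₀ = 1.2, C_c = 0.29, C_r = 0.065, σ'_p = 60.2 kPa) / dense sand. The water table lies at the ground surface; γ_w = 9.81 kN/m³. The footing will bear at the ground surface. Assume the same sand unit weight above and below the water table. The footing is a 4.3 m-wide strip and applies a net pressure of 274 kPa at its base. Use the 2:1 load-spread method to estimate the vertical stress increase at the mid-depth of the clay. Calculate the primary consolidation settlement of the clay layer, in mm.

Mid-depth of clay below the ground surface: z = 3.4 + 7/2 = 6.9 m.
Total vertical stress at mid-clay: σ_v = 18.2×3.4 + 16.4×3.5 = 119.28 kPa.
Pore pressure: u = 9.81×(6.9 − 0) = 67.689 kPa.
Initial effective stress: σ'_0 = σ_v − u = 119.28 − 67.689 = 51.591 kPa.
Stress increase at mid-clay by the 2:1 spreading method:
Δσ = qB/(B+z) = 274×4.3/(4.3+6.9) = 105.2 kPa
Final effective stress: σ'_f = 51.591 + 105.2 = 156.79 kPa.
σ'_f = 156.79 > σ'_p = 60.2 kPa, so the stress path crosses the preconsolidation pressure — recompression up to σ'_p, then virgin compression beyond:
S_c = H/(1+e₀)·[C_r·log₁₀(σ'_p/σ'_0) + C_c·log₁₀(σ'_f/σ'_p)]
    = 7/2.2 × [0.065×log₁₀(60.2/51.591) + 0.29×log₁₀(156.79/60.2)]
    = 3.1818 × [0.0043565 + 0.12056] = 0.3975 m

S_c ≈ 397 mm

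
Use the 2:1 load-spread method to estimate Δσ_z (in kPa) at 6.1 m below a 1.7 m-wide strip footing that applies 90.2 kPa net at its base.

By the 2:1 method the load spreads at 1 horizontal : 2 vertical, so at depth z the loaded area has grown by z in each plan dimension:
Δσ = qB/(B+z) = 90.2×1.7/(1.7+6.1) = 19.659 kPa

Δσ_z ≈ 19.7 kPa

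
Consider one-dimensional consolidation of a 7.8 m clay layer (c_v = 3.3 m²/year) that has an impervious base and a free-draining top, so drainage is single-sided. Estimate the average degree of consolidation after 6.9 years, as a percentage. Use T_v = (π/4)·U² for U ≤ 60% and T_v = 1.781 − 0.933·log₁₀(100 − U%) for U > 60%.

U ≈ 67.8 %

Drainage path length: H_d = H = 7.8 m (single drainage).
T_v = c_v·t/H_d² = 3.3×6.9/7.8² = 0.37426.
T_v = 0.37426 corresponds to the U > 60% branch:
U = 1 − 10^((1.781 − T_v)/0.933)/100 = 0.6781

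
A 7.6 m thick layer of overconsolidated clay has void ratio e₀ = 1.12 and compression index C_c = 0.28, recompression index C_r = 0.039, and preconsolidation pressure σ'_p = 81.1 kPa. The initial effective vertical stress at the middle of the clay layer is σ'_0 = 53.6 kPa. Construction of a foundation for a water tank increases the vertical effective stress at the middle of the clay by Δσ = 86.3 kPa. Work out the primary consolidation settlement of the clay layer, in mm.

Final effective stress: σ'_f = 53.6 + 86.3 = 139.9 kPa.
σ'_f = 139.9 > σ'_p = 81.1 kPa, so the stress path crosses the preconsolidation pressure — recompression up to σ'_p, then virgin compression beyond:
S_c = H/(1+e₀)·[C_r·log₁₀(σ'_p/σ'_0) + C_c·log₁₀(σ'_f/σ'_p)]
    = 7.6/2.12 × [0.039×log₁₀(81.1/53.6) + 0.28×log₁₀(139.9/81.1)]
    = 3.5849 × [0.0070144 + 0.066303] = 0.2628 m

S_c ≈ 263 mm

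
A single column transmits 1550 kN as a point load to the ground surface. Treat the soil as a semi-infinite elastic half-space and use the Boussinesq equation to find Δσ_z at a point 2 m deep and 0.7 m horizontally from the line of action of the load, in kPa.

Δσ_z ≈ 139 kPa

Boussinesq vertical stress below a point load on an elastic half-space:
Δσ_z = 3P/(2πz²) · [1 + (r/z)²]^(−5/2)
r/z = 0.7/2 = 0.35; [1+(r/z)²]^(−5/2) = 0.74909.
Δσ_z = 3×1550/(2π×2²) × 0.74909 = 185.02 × 0.74909 = 138.6 kPa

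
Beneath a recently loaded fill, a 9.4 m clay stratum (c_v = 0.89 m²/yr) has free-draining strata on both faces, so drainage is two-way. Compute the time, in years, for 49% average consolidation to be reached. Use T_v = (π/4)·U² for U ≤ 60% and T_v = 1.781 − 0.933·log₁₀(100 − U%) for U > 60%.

t ≈ 4.68 years

Drainage path length: H_d = H/2 = 4.7 m (double drainage).
U ≤ 60%: T_v = (π/4)·U² = (π/4)×0.49² = 0.18857.
t = T_v·H_d²/c_v = 0.18857×4.7²/0.89 = 4.68 years.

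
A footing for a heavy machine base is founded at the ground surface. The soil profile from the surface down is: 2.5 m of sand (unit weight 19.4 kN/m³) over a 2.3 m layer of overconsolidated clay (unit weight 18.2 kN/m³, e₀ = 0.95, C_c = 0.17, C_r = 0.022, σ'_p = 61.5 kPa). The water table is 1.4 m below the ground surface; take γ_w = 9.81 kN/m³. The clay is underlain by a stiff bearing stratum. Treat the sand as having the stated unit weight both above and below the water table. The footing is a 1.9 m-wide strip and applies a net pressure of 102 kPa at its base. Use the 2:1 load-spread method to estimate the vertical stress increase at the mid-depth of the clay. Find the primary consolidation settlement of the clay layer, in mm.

S_c ≈ 28.3 mm

Mid-depth of clay below the ground surface: z = 2.5 + 2.3/2 = 3.65 m.
Total vertical stress at mid-clay: σ_v = 19.4×2.5 + 18.2×1.15 = 69.43 kPa.
Pore pressure: u = 9.81×(3.65 − 1.4) = 22.073 kPa.
Initial effective stress: σ'_0 = σ_v − u = 69.43 − 22.073 = 47.357 kPa.
Stress increase at mid-clay by the 2:1 spreading method:
Δσ = qB/(B+z) = 102×1.9/(1.9+3.65) = 34.919 kPa
Final effective stress: σ'_f = 47.357 + 34.919 = 82.276 kPa.
σ'_f = 82.276 > σ'_p = 61.5 kPa, so the stress path crosses the preconsolidation pressure — recompression up to σ'_p, then virgin compression beyond:
S_c = H/(1+e₀)·[C_r·log₁₀(σ'_p/σ'_0) + C_c·log₁₀(σ'_f/σ'_p)]
    = 2.3/1.95 × [0.022×log₁₀(61.5/47.357) + 0.17×log₁₀(82.276/61.5)]
    = 1.1795 × [0.0024968 + 0.021488] = 0.02829 m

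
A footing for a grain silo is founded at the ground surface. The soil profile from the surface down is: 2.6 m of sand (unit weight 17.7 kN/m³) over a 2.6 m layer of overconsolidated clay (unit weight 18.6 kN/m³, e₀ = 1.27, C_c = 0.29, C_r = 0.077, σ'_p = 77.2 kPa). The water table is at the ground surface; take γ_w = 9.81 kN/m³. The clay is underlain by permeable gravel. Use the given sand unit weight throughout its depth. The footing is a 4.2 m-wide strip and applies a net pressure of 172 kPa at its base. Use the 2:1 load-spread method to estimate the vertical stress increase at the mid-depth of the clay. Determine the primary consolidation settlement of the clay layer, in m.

S_c ≈ 0.0988 m

Mid-depth of clay below the ground surface: z = 2.6 + 2.6/2 = 3.9 m.
Total vertical stress at mid-clay: σ_v = 17.7×2.6 + 18.6×1.3 = 70.2 kPa.
Pore pressure: u = 9.81×(3.9 − 0) = 38.259 kPa.
Initial effective stress: σ'_0 = σ_v − u = 70.2 − 38.259 = 31.941 kPa.
Stress increase at mid-clay by the 2:1 spreading method:
Δσ = qB/(B+z) = 172×4.2/(4.2+3.9) = 89.185 kPa
Final effective stress: σ'_f = 31.941 + 89.185 = 121.13 kPa.
σ'_f = 121.13 > σ'_p = 77.2 kPa, so the stress path crosses the preconsolidation pressure — recompression up to σ'_p, then virgin compression beyond:
S_c = H/(1+e₀)·[C_r·log₁₀(σ'_p/σ'_0) + C_c·log₁₀(σ'_f/σ'_p)]
    = 2.6/2.27 × [0.077×log₁₀(77.2/31.941) + 0.29×log₁₀(121.13/77.2)]
    = 1.1454 × [0.029512 + 0.056734] = 0.09879 m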